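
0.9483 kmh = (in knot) 0.512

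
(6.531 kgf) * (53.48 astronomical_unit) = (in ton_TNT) 1.225e+05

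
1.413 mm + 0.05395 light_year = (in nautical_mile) 2.756e+11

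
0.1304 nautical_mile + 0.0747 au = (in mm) 1.117e+13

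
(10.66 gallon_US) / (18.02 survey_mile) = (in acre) 3.438e-10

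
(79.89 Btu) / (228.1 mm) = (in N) 3.695e+05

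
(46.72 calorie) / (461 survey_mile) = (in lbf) 5.923e-05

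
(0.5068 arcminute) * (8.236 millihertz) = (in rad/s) 1.214e-06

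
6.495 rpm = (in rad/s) 0.6802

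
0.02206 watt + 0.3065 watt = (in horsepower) 0.0004406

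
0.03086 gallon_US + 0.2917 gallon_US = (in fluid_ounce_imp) 42.97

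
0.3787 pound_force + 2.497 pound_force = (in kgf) 1.304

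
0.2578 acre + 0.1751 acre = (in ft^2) 1.886e+04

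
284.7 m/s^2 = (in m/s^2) 284.7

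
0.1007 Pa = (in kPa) 0.0001007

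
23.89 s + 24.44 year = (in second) 7.707e+08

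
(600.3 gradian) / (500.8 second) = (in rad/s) 0.01883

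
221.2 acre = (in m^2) 8.952e+05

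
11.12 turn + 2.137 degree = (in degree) 4005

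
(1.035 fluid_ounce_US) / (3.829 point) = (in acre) 5.599e-06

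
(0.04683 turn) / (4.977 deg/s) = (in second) 3.387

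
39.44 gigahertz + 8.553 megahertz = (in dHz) 3.945e+11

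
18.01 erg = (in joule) 1.801e-06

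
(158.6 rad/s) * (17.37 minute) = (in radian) 1.653e+05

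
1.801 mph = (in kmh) 2.898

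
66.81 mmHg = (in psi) 1.292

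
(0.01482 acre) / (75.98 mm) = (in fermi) 7.893e+17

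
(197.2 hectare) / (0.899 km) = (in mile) 1.363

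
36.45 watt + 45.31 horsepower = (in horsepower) 45.36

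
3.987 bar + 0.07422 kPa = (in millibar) 3988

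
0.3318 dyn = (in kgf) 3.383e-07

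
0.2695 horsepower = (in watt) 201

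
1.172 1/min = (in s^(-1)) 0.01953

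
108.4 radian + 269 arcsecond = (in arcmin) 3.727e+05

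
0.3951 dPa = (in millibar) 0.0003951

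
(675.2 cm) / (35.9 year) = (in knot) 1.159e-08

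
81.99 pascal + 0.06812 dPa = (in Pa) 82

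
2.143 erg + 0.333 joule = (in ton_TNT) 7.959e-11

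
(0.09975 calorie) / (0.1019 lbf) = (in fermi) 9.208e+14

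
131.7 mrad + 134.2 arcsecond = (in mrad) 132.4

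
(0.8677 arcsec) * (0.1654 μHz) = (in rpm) 6.644e-12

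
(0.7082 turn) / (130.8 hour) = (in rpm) 9.024e-05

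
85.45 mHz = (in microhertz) 8.545e+04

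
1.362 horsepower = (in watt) 1016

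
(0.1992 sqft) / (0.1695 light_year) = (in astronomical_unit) 7.714e-29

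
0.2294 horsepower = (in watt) 171.1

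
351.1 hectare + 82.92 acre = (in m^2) 3.847e+06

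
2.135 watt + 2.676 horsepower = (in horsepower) 2.679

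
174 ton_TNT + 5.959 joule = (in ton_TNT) 174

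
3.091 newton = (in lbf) 0.6949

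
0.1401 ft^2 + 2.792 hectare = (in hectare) 2.792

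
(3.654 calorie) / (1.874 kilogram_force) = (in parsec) 2.696e-17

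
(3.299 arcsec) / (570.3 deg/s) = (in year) 5.095e-14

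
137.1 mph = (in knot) 119.1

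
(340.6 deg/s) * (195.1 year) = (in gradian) 2.328e+12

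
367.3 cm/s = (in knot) 7.14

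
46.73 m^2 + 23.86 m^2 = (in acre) 0.01744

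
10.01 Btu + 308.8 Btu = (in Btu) 318.8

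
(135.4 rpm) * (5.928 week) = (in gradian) 3.236e+09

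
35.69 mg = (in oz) 0.001259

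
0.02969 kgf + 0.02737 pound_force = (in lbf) 0.09283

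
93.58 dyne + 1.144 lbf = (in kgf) 0.519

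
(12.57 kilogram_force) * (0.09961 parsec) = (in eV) 2.365e+36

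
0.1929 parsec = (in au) 3.979e+04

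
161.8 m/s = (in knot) 314.5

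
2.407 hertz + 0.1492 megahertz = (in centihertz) 1.492e+07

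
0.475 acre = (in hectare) 0.1922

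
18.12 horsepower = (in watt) 1.351e+04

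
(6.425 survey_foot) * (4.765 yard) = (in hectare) 0.0008533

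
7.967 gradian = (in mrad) 125.1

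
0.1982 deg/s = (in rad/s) 0.003459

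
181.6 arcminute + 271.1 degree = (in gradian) 304.6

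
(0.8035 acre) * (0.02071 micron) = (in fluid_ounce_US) 2.277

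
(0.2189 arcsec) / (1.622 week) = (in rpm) 1.033e-11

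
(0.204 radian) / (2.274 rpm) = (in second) 0.8567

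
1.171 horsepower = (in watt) 873.2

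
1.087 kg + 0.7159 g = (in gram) 1088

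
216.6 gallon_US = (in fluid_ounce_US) 2.772e+04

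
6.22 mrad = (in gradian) 0.396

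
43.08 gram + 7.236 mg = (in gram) 43.09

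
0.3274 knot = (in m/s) 0.1684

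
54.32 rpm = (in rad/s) 5.688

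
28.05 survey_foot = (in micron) 8.55e+06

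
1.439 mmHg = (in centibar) 0.1919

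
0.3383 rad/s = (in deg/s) 19.38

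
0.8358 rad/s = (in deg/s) 47.89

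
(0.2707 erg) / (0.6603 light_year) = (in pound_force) 9.742e-25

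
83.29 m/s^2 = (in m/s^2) 83.29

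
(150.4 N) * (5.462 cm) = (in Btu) 0.007786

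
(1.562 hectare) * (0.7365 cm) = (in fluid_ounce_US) 3.89e+06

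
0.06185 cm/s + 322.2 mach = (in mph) 2.454e+05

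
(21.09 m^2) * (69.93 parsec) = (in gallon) 1.202e+22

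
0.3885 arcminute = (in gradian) 0.007194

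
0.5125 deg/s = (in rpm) 0.08542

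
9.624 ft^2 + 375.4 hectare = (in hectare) 375.4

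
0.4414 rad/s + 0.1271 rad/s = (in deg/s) 32.57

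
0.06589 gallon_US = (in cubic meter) 0.0002494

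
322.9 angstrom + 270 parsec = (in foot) 2.733e+19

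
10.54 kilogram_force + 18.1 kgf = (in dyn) 2.809e+07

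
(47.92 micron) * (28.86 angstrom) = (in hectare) 1.383e-17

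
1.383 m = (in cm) 138.3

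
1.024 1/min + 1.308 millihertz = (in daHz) 0.001837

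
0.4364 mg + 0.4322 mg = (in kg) 8.686e-07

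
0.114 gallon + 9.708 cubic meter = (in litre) 9708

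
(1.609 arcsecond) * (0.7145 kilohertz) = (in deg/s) 0.3193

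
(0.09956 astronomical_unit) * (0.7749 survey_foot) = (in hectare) 3.518e+05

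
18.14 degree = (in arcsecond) 6.53e+04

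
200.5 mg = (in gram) 0.2005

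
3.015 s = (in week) 4.985e-06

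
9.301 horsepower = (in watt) 6936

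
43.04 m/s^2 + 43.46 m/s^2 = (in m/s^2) 86.5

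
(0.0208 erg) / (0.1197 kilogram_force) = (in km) 1.772e-12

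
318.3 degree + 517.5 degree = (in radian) 14.59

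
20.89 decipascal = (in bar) 2.089e-05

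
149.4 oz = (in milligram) 4.235e+06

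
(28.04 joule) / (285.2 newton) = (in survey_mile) 6.109e-05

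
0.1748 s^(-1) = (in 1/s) 0.1748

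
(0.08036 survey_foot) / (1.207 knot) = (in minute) 0.0006574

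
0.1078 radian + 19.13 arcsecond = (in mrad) 107.9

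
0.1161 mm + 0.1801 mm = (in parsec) 9.599e-21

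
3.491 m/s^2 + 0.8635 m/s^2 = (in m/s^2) 4.354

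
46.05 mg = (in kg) 4.605e-05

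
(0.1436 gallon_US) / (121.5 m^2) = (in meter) 4.474e-06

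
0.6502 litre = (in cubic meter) 0.0006502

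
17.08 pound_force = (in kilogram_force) 7.747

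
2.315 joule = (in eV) 1.445e+19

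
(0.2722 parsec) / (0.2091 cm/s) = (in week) 6.642e+12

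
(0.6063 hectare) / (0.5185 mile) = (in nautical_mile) 0.003923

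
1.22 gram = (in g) 1.22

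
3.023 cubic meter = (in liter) 3023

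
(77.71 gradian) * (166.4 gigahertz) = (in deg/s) 1.164e+13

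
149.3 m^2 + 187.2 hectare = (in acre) 462.6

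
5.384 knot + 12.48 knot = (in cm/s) 919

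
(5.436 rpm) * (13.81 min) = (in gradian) 3.003e+04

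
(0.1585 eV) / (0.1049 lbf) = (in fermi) 5.442e-05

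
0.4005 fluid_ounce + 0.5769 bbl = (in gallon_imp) 20.18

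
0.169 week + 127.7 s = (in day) 1.184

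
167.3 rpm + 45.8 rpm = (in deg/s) 1279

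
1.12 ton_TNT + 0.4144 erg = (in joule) 4.686e+09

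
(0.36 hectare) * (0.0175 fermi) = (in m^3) 6.3e-14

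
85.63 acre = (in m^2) 3.465e+05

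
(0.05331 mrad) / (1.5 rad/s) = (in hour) 9.872e-09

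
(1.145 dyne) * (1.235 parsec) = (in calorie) 1.043e+11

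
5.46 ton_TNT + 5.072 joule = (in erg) 2.284e+17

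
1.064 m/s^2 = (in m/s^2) 1.064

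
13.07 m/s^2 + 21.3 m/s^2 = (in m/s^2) 34.37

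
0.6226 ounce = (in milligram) 1.765e+04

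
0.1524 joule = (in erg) 1.524e+06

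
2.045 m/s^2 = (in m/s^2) 2.045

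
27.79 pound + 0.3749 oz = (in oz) 445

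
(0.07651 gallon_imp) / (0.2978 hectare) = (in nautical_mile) 6.307e-11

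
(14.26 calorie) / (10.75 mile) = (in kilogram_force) 0.0003517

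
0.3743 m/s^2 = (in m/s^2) 0.3743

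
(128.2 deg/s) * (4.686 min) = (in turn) 100.1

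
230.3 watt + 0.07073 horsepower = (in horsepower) 0.3796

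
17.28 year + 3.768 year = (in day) 7683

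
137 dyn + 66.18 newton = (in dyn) 6.618e+06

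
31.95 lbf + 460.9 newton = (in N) 603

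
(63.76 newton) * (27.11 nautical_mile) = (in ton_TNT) 0.0007651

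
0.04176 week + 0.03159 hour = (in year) 0.0008045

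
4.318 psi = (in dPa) 2.977e+05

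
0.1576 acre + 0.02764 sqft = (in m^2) 637.8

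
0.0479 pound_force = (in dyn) 2.131e+04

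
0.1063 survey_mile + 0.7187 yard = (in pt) 4.868e+05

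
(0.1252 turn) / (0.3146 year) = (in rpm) 7.572e-07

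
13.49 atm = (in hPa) 1.367e+04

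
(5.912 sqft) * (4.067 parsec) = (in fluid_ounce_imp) 2.426e+21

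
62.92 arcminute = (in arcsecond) 3775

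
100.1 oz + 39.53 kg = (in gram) 4.237e+04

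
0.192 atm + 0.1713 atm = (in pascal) 3.681e+04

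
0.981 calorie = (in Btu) 0.00389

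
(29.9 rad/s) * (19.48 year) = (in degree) 1.052e+12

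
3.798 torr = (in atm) 0.004997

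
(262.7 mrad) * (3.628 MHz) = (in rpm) 9.101e+06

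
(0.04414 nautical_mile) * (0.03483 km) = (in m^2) 2847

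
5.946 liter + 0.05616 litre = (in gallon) 1.586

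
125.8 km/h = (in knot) 67.93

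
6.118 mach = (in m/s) 2083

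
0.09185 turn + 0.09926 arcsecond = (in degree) 33.07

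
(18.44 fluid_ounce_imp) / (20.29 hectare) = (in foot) 8.472e-09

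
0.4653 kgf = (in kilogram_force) 0.4653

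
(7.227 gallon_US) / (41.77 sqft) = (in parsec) 2.285e-19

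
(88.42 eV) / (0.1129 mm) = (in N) 1.255e-13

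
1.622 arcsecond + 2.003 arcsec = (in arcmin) 0.06042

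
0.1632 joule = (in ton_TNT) 3.901e-11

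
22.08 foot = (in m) 6.73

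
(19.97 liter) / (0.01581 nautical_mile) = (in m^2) 0.000682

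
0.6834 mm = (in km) 6.834e-07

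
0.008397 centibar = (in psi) 0.001218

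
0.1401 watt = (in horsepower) 0.0001879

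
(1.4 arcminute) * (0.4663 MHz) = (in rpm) 1813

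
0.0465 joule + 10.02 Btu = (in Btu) 10.02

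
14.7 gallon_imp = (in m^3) 0.06683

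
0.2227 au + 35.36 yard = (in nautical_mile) 1.799e+07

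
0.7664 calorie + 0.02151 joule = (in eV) 2.015e+19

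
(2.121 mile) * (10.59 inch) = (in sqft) 9883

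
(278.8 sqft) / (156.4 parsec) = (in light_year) 5.673e-34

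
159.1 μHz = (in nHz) 1.591e+05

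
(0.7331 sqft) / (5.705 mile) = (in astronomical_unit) 4.959e-17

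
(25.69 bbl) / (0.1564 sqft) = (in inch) 1.107e+04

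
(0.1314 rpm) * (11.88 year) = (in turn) 8.205e+05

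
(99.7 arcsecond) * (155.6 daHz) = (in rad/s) 0.7521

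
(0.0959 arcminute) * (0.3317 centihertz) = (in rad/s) 9.253e-08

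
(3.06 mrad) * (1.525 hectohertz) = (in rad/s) 0.4666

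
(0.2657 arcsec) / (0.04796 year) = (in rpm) 8.133e-12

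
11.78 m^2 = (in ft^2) 126.8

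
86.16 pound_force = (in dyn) 3.833e+07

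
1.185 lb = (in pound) 1.185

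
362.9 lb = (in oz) 5806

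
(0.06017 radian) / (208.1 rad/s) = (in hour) 8.032e-08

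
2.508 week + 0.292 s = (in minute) 2.528e+04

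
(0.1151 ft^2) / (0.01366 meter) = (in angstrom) 7.828e+09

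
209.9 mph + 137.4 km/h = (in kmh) 475.2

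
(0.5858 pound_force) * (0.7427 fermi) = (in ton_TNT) 4.625e-25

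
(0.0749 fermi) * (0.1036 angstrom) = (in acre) 1.917e-31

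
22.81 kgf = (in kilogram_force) 22.81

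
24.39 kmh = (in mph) 15.16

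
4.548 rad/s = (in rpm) 43.43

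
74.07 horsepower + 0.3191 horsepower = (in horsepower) 74.39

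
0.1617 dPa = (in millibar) 0.0001617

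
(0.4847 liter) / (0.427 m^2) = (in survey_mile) 7.053e-07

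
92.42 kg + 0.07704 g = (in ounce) 3260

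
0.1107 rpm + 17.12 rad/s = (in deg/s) 981.6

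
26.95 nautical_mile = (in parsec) 1.618e-12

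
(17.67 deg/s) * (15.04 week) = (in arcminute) 9.644e+09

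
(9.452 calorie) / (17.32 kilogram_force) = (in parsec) 7.546e-18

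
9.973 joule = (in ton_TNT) 2.384e-09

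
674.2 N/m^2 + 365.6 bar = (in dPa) 3.656e+08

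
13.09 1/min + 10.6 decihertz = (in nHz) 1.278e+09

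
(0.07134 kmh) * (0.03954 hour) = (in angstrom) 2.821e+10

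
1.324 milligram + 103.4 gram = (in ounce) 3.647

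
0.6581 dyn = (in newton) 6.581e-06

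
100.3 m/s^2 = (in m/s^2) 100.3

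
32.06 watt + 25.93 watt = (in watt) 57.99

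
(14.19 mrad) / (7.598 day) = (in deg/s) 1.238e-06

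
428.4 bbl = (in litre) 6.811e+04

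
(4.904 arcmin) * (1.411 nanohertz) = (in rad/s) 2.013e-12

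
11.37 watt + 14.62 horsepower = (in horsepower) 14.64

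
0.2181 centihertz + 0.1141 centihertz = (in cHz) 0.3322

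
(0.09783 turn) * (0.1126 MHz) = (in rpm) 6.609e+05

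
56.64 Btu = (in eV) 3.73e+23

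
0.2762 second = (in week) 4.567e-07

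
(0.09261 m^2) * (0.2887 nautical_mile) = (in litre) 4.952e+04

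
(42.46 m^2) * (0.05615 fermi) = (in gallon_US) 6.298e-13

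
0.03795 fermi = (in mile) 2.358e-20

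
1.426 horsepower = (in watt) 1063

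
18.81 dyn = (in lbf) 4.229e-05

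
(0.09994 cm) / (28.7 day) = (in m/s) 4.03e-10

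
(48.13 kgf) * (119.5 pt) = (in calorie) 4.756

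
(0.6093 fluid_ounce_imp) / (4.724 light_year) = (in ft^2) 4.17e-21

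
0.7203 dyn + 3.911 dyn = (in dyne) 4.631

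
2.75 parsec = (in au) 5.672e+05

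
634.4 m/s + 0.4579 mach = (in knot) 1536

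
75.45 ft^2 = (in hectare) 0.000701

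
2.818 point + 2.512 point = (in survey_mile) 1.168e-06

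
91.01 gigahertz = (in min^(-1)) 5.461e+12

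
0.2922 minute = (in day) 0.0002029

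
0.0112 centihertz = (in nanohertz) 1.12e+05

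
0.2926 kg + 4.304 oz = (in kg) 0.4146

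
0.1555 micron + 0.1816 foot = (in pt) 156.9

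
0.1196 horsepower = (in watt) 89.19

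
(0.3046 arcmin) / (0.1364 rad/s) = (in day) 7.518e-09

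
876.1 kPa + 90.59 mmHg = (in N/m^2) 8.882e+05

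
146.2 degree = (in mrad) 2552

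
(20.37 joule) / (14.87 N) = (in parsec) 4.439e-17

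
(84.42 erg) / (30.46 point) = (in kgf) 8.011e-05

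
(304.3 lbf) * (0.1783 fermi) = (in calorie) 5.768e-14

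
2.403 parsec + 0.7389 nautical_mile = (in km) 7.415e+13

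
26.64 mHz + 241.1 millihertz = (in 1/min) 16.06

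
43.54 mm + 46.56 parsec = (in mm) 1.437e+21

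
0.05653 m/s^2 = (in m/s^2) 0.05653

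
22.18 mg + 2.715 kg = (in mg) 2.715e+06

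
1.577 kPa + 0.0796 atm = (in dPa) 9.642e+04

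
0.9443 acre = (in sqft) 4.113e+04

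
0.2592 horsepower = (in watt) 193.3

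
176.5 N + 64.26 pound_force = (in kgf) 47.15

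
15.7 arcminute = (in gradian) 0.2907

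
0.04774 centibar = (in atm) 0.0004712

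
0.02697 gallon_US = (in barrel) 0.0006421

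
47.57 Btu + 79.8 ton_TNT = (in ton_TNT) 79.8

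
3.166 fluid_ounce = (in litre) 0.09363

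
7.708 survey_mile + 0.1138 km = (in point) 3.549e+07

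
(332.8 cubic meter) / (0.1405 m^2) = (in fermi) 2.369e+18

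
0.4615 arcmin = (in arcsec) 27.69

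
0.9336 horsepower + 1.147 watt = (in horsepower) 0.9351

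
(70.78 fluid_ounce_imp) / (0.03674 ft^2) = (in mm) 589.2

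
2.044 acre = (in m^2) 8272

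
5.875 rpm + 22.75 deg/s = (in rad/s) 1.012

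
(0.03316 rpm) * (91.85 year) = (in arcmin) 3.458e+10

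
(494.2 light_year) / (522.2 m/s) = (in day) 1.036e+11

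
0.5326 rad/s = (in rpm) 5.086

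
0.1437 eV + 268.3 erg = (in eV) 1.675e+14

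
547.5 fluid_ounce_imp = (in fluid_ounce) 526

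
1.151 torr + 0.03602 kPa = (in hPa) 1.895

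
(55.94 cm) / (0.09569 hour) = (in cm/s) 0.1624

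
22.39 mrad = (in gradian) 1.425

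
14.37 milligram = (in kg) 1.437e-05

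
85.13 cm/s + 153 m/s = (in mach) 0.4518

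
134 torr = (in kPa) 17.87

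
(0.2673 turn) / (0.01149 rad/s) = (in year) 4.635e-06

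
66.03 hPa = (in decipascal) 6.603e+04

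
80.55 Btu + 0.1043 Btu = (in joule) 8.509e+04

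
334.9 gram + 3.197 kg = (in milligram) 3.532e+06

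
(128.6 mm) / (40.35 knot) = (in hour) 1.721e-06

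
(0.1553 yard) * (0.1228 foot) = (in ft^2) 0.05721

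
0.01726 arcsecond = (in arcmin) 0.0002877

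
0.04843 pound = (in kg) 0.02197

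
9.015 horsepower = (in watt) 6722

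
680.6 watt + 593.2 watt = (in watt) 1274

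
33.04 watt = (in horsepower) 0.04431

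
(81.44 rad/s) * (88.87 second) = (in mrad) 7.238e+06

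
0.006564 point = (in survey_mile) 1.439e-09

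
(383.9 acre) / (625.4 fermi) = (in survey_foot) 8.15e+18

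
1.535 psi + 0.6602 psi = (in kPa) 15.14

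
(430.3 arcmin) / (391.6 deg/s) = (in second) 0.01831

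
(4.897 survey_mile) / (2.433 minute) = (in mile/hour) 120.8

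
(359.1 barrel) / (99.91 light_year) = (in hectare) 6.04e-21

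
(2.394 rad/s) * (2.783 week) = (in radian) 4.029e+06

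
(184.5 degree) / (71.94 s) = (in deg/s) 2.565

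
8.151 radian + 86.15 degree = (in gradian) 614.6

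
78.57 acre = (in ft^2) 3.423e+06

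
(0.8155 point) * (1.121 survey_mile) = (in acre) 0.0001283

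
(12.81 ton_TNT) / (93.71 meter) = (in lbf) 1.286e+08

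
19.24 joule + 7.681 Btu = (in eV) 5.07e+22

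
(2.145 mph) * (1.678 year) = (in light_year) 5.363e-09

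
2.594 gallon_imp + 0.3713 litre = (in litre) 12.16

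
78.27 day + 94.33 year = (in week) 4930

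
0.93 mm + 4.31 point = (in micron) 2450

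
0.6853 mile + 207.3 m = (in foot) 4299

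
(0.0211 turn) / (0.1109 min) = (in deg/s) 1.142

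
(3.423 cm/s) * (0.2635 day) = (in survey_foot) 2557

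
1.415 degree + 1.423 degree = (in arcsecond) 1.022e+04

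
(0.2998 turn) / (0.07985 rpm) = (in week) 0.0003725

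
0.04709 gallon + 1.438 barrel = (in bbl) 1.439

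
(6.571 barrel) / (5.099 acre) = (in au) 3.384e-16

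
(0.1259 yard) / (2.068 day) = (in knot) 1.252e-06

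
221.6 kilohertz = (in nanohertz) 2.216e+14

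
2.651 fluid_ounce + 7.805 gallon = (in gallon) 7.826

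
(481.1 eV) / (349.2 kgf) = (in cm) 2.251e-18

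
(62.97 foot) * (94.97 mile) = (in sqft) 3.158e+07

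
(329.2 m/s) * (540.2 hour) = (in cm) 6.402e+10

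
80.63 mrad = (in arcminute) 277.2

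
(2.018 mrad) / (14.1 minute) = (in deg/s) 0.0001367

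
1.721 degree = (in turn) 0.004781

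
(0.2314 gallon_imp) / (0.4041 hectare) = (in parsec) 8.436e-24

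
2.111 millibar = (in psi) 0.03062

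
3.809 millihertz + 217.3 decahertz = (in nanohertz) 2.173e+12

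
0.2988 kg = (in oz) 10.54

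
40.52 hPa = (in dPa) 4.052e+04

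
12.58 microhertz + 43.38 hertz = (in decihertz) 433.8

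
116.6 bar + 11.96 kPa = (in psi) 1693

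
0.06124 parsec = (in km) 1.89e+12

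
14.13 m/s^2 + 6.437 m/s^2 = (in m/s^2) 20.57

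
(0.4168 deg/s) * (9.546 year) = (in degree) 1.255e+08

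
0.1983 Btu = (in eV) 1.306e+21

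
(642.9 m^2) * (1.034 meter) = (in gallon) 1.756e+05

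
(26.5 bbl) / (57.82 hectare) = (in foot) 2.391e-05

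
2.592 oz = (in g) 73.48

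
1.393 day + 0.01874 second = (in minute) 2006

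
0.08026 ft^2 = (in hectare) 7.456e-07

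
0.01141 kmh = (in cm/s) 0.3169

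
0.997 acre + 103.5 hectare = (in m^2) 1.039e+06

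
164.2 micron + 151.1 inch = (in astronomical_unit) 2.566e-11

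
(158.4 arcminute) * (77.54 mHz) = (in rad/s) 0.003573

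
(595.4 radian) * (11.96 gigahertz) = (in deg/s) 4.08e+14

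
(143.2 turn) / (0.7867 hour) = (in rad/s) 0.3177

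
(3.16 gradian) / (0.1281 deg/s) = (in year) 7.04e-07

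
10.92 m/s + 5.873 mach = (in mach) 5.905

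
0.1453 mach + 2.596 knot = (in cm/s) 5081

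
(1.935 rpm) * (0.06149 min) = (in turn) 0.119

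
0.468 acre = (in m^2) 1894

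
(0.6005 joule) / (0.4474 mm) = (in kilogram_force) 136.9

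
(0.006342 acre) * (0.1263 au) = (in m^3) 4.849e+11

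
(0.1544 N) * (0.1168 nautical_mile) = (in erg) 3.34e+08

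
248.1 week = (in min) 2.501e+06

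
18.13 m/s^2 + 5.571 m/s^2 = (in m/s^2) 23.7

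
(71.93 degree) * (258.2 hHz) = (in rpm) 3.095e+05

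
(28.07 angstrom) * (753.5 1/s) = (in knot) 4.111e-06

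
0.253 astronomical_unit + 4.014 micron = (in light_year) 4.001e-06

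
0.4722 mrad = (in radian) 0.0004722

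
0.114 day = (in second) 9850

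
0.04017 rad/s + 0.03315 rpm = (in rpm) 0.4167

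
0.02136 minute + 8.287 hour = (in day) 0.3453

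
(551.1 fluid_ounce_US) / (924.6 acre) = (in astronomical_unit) 2.912e-20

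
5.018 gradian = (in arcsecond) 1.626e+04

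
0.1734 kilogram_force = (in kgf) 0.1734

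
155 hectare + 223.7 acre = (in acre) 606.7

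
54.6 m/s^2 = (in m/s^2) 54.6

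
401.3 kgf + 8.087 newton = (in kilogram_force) 402.1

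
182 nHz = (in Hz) 1.82e-07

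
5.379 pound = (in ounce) 86.06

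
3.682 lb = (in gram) 1670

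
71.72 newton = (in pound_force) 16.12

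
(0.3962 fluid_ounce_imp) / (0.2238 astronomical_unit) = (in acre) 8.309e-20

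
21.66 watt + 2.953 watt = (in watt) 24.61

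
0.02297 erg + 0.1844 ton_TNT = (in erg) 7.715e+15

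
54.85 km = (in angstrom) 5.485e+14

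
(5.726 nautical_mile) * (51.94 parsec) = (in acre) 4.2e+18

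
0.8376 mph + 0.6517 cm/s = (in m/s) 0.381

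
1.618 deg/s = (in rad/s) 0.02824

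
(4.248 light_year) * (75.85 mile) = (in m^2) 4.906e+21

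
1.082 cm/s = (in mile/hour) 0.0242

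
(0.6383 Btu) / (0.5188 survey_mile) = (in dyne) 8.066e+04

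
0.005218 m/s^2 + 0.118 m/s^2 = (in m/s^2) 0.1232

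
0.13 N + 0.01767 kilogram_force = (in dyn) 3.033e+04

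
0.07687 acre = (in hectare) 0.03111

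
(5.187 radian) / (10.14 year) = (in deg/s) 9.294e-07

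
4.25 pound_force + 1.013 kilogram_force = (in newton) 28.84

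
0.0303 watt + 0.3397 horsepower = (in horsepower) 0.3397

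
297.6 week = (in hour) 5e+04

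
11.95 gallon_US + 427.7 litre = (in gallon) 124.9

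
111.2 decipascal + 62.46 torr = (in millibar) 83.38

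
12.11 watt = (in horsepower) 0.01624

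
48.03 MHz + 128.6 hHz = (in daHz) 4.804e+06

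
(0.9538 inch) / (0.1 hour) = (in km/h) 0.0002423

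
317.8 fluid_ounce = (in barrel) 0.05911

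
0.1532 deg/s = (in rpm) 0.02553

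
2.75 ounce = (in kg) 0.07796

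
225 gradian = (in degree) 202.5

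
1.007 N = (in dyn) 1.007e+05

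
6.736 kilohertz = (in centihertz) 6.736e+05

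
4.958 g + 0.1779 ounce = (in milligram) 1e+04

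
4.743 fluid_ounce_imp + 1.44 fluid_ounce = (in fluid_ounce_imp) 6.242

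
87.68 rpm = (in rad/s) 9.182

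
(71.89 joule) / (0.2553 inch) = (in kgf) 1130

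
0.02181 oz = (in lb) 0.001363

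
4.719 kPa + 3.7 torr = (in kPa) 5.212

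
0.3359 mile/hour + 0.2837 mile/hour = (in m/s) 0.277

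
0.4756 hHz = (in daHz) 4.756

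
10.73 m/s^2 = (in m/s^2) 10.73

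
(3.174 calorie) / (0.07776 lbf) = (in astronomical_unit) 2.566e-10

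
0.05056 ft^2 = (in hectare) 4.697e-07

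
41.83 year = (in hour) 3.664e+05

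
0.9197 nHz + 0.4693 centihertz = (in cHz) 0.4693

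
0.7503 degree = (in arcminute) 45.02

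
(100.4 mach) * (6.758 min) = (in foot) 4.548e+07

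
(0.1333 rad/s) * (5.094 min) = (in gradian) 2594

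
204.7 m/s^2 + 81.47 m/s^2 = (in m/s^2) 286.2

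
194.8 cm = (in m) 1.948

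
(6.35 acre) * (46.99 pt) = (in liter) 4.26e+05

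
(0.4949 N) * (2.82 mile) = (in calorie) 536.8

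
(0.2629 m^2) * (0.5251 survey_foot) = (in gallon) 11.12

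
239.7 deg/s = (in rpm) 39.95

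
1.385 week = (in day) 9.695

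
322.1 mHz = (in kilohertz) 0.0003221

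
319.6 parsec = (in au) 6.592e+07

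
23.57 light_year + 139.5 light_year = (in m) 1.543e+18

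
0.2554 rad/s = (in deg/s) 14.63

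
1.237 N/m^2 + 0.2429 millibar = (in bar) 0.0002553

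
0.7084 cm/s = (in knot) 0.01377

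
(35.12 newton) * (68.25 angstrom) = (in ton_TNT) 5.729e-17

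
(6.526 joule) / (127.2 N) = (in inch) 2.02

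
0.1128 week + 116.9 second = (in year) 0.002167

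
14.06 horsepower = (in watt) 1.048e+04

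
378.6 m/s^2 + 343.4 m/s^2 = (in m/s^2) 722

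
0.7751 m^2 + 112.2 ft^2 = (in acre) 0.002767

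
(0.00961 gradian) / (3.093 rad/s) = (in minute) 8.134e-07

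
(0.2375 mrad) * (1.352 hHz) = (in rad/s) 0.03211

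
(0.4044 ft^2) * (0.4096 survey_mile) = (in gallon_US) 6542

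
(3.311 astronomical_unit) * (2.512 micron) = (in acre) 307.5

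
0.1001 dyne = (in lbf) 2.25e-07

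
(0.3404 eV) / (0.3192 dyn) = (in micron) 1.709e-08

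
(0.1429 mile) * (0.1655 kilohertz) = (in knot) 7.398e+04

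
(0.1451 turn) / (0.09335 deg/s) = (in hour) 0.1554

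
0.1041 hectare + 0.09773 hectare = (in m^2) 2018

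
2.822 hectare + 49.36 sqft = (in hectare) 2.822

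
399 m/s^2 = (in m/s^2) 399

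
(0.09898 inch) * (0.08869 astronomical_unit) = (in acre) 8243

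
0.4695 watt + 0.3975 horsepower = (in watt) 296.9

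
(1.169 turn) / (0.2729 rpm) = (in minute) 4.284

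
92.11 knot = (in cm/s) 4739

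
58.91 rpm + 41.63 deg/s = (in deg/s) 395.1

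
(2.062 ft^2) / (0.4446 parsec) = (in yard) 1.527e-17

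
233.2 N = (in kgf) 23.78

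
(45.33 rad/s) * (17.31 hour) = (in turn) 4.496e+05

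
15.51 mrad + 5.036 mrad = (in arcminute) 70.63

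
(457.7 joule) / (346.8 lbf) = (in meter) 0.2967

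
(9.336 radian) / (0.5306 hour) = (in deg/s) 0.28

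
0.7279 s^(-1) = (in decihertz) 7.279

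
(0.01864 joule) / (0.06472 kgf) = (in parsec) 9.518e-19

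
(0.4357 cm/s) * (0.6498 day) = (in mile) 0.152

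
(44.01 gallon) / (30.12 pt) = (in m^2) 15.68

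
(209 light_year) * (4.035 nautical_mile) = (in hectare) 1.478e+18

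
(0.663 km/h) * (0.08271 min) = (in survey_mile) 0.0005679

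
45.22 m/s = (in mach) 0.1328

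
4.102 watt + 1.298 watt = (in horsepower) 0.007242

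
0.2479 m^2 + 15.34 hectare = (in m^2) 1.534e+05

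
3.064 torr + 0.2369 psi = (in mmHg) 15.32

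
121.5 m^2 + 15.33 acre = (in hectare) 6.216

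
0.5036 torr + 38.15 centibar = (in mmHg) 286.7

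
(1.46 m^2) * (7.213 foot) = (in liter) 3210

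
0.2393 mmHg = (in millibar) 0.319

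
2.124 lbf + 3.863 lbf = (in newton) 26.63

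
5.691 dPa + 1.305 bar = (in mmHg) 978.8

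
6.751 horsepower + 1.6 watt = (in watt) 5036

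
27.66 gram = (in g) 27.66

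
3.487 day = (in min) 5021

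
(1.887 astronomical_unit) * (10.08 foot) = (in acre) 2.143e+08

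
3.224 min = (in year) 6.134e-06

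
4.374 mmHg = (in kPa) 0.5832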